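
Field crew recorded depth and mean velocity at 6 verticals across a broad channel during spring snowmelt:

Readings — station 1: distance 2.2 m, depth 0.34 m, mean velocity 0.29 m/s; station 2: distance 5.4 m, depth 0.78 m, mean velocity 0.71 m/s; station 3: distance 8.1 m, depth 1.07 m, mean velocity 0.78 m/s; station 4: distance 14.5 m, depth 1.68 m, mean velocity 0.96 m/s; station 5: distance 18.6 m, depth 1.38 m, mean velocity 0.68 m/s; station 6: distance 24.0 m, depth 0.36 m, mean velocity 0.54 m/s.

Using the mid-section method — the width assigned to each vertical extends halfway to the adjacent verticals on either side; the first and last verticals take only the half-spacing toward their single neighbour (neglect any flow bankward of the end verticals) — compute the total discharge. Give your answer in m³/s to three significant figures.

19.0 m³/s

w_1 = (5.4 − 2.2)/2 = 1.6 m; q_1 = 0.29 × 0.34 × 1.6 = 0.1578 m³/s
w_2 = (8.1 − 2.2)/2 = 2.95 m; q_2 = 0.71 × 0.78 × 2.95 = 1.634 m³/s
w_3 = (14.5 − 5.4)/2 = 4.55 m; q_3 = 0.78 × 1.07 × 4.55 = 3.797 m³/s
w_4 = (18.6 − 8.1)/2 = 5.25 m; q_4 = 0.96 × 1.68 × 5.25 = 8.467 m³/s
w_5 = (24.0 − 14.5)/2 = 4.75 m; q_5 = 0.68 × 1.38 × 4.75 = 4.457 m³/s
w_6 = (24.0 − 18.6)/2 = 2.7 m; q_6 = 0.54 × 0.36 × 2.7 = 0.5249 m³/s
Q = Σ qᵢ = 19.04 m³/s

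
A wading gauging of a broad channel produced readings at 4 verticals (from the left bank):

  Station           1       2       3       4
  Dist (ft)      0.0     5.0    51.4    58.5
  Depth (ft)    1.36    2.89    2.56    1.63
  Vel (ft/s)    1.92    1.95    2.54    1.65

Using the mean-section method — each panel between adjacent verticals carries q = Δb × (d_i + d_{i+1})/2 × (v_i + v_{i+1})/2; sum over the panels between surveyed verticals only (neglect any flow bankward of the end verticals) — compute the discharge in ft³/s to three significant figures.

Panel 1-2: Δb = 5 ft, d̄ = (1.36+2.89)/2 = 2.125, v̄ = (1.92+1.95)/2 = 1.935 → q = 5×2.125×1.935 = 20.56 ft³/s
Panel 2-3: Δb = 46.4 ft, d̄ = (2.89+2.56)/2 = 2.725, v̄ = (1.95+2.54)/2 = 2.245 → q = 46.4×2.725×2.245 = 283.9 ft³/s
Panel 3-4: Δb = 7.1 ft, d̄ = (2.56+1.63)/2 = 2.095, v̄ = (2.54+1.65)/2 = 2.095 → q = 7.1×2.095×2.095 = 31.16 ft³/s
Q = Σ q = 335.6 ft³/s

336 ft³/s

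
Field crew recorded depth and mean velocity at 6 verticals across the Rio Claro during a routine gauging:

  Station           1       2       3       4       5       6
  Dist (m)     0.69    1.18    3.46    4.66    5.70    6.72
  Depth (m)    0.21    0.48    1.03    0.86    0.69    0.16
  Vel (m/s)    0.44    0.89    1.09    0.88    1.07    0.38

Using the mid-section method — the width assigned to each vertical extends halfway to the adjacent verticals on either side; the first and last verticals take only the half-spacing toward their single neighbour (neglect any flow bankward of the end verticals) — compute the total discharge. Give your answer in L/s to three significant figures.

4210 L/s

w_1 = (1.18 − 0.69)/2 = 0.245 m; q_1 = 0.44 × 0.21 × 0.245 = 0.02264 m³/s
w_2 = (3.46 − 0.69)/2 = 1.385 m; q_2 = 0.89 × 0.48 × 1.385 = 0.5917 m³/s
w_3 = (4.66 − 1.18)/2 = 1.74 m; q_3 = 1.09 × 1.03 × 1.74 = 1.953 m³/s
w_4 = (5.70 − 3.46)/2 = 1.12 m; q_4 = 0.88 × 0.86 × 1.12 = 0.8476 m³/s
w_5 = (6.72 − 4.66)/2 = 1.03 m; q_5 = 1.07 × 0.69 × 1.03 = 0.7604 m³/s
w_6 = (6.72 − 5.70)/2 = 0.51 m; q_6 = 0.38 × 0.16 × 0.51 = 0.03101 m³/s
Q = Σ qᵢ = 4.207 m³/s
= 4.207 × 1000 = 4207 L/s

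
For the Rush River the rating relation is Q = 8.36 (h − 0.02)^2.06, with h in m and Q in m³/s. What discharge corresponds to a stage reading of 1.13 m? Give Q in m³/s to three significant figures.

Q = 8.36 × (1.13 − 0.02)^2.06 = 8.36 × 1.11^2.06 = 10.37 m³/s

10.4 m³/s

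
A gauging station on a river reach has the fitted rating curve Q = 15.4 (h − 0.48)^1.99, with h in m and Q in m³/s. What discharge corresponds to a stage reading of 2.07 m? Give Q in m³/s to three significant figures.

38.8 m³/s

Q = 15.4 × (2.07 − 0.48)^1.99 = 15.4 × 1.59^1.99 = 38.75 m³/s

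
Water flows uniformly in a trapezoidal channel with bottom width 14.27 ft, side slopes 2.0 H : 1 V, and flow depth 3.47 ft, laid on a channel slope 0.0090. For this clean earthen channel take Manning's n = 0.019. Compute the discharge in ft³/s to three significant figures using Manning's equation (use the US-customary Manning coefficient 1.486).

A = (b + z·y)·y = (14.27 + 2.0×3.47)×3.47 = 73.60 ft²
P = b + 2y√(1+z²) = 14.27 + 2×3.47×√(1+2.0²) = 29.79 ft
R = A/P = 73.60/29.79 = 2.471 ft
Q = (1.486/n)·A·R^(2/3)·S^(1/2) = (1.486/0.019) × 73.60 × 2.471^(2/3) × 0.0090^(1/2) = 998.0 ft³/s

998 ft³/s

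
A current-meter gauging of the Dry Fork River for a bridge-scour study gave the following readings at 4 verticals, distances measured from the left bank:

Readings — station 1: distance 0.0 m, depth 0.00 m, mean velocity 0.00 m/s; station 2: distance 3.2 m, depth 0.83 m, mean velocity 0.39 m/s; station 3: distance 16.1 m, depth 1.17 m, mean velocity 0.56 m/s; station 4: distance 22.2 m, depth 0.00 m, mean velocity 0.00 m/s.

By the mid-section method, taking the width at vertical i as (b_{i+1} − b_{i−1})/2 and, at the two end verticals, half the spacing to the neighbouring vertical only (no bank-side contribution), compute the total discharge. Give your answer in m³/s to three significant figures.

w_2 = (16.1 − 0.0)/2 = 8.05 m; q_2 = 0.39 × 0.83 × 8.05 = 2.606 m³/s
w_3 = (22.2 − 3.2)/2 = 9.5 m; q_3 = 0.56 × 1.17 × 9.5 = 6.224 m³/s
Stations 1, 4 contribute zero (depth or velocity is 0).
Q = Σ qᵢ = 8.830 m³/s

8.83 m³/s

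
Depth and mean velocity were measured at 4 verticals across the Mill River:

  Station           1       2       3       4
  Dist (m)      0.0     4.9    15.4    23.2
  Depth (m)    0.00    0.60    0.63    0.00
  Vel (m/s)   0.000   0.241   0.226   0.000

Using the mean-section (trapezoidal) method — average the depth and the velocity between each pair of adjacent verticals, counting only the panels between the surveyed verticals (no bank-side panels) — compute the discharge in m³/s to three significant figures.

Panel 1-2: Δb = 4.9 m, d̄ = (0.00+0.60)/2 = 0.3, v̄ = (0.000+0.241)/2 = 0.1205 → q = 4.9×0.3×0.1205 = 0.1771 m³/s
Panel 2-3: Δb = 10.5 m, d̄ = (0.60+0.63)/2 = 0.615, v̄ = (0.241+0.226)/2 = 0.2335 → q = 10.5×0.615×0.2335 = 1.508 m³/s
Panel 3-4: Δb = 7.8 m, d̄ = (0.63+0.00)/2 = 0.315, v̄ = (0.226+0.000)/2 = 0.113 → q = 7.8×0.315×0.113 = 0.2776 m³/s
Q = Σ q = 1.963 m³/s

1.96 m³/s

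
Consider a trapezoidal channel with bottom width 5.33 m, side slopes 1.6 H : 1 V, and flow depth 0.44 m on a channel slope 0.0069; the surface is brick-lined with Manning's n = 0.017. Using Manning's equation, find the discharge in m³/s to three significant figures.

A = (b + z·y)·y = (5.33 + 1.6×0.44)×0.44 = 2.655 m²
P = b + 2y√(1+z²) = 5.33 + 2×0.44×√(1+1.6²) = 6.990 m
R = A/P = 2.655/6.990 = 0.3798 m
Q = (1/n)·A·R^(2/3)·S^(1/2) = (1/0.017) × 2.655 × 0.3798^(2/3) × 0.0069^(1/2) = 6.804 m³/s

6.80 m³/s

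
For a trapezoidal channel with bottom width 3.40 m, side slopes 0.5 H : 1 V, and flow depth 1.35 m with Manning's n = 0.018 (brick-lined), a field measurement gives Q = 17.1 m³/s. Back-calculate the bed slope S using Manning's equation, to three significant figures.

A = (b + z·y)·y = (3.40 + 0.5×1.35)×1.35 = 5.501 m²
P = b + 2y√(1+z²) = 3.40 + 2×1.35×√(1+0.5²) = 6.419 m
R = A/P = 5.501/6.419 = 0.8571 m
S = (Q·n / (1·A·R^(2/3)))² = (17.1×0.018 / (1×5.501×0.9023))² = 0.003845

0.00385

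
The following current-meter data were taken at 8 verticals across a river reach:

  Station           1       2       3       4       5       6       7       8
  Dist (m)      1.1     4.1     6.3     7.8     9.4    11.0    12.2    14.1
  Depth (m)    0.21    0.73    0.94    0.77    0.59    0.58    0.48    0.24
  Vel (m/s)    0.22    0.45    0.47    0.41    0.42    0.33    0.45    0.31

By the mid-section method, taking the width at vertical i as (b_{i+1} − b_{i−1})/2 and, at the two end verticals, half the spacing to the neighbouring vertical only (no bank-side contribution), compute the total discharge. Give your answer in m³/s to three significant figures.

3.30 m³/s

w_1 = (4.1 − 1.1)/2 = 1.5 m; q_1 = 0.22 × 0.21 × 1.5 = 0.06930 m³/s
w_2 = (6.3 − 1.1)/2 = 2.6 m; q_2 = 0.45 × 0.73 × 2.6 = 0.8541 m³/s
w_3 = (7.8 − 4.1)/2 = 1.85 m; q_3 = 0.47 × 0.94 × 1.85 = 0.8173 m³/s
w_4 = (9.4 − 6.3)/2 = 1.55 m; q_4 = 0.41 × 0.77 × 1.55 = 0.4893 m³/s
w_5 = (11.0 − 7.8)/2 = 1.6 m; q_5 = 0.42 × 0.59 × 1.6 = 0.3965 m³/s
w_6 = (12.2 − 9.4)/2 = 1.4 m; q_6 = 0.33 × 0.58 × 1.4 = 0.2680 m³/s
w_7 = (14.1 − 11.0)/2 = 1.55 m; q_7 = 0.45 × 0.48 × 1.55 = 0.3348 m³/s
w_8 = (14.1 − 12.2)/2 = 0.95 m; q_8 = 0.31 × 0.24 × 0.95 = 0.07068 m³/s
Q = Σ qᵢ = 3.300 m³/s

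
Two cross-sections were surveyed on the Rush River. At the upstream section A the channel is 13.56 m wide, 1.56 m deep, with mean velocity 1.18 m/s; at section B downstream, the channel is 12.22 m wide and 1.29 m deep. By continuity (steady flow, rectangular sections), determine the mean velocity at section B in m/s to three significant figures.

1.58 m/s

Q = A₁V₁ = (13.56×1.56) × 1.18 = 24.96 m³/s
A₂ = 12.22 × 1.29 = 15.76 m²
V₂ = Q/A₂ = 24.96/15.76 = 1.583 m/s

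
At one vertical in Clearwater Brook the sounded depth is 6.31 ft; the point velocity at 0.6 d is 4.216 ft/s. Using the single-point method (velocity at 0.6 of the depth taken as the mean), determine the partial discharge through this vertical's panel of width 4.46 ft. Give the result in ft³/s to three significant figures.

119 ft³/s

v̄ = v₀.₆ = 4.216 ft/s
q = v̄ × d × w = 4.216 × 6.31 × 4.46 = 118.6 ft³/s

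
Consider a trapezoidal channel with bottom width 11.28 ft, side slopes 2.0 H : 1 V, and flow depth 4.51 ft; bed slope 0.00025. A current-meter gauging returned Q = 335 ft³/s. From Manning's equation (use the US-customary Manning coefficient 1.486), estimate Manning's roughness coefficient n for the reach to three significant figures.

A = (b + z·y)·y = (11.28 + 2.0×4.51)×4.51 = 91.55 ft²
P = b + 2y√(1+z²) = 11.28 + 2×4.51×√(1+2.0²) = 31.45 ft
R = A/P = 91.55/31.45 = 2.911 ft
n = (1.486/Q)·A·R^(2/3)·S^(1/2) = (1.486/335) × 91.55 × 2.039 × 0.01581 = 0.01309

0.0131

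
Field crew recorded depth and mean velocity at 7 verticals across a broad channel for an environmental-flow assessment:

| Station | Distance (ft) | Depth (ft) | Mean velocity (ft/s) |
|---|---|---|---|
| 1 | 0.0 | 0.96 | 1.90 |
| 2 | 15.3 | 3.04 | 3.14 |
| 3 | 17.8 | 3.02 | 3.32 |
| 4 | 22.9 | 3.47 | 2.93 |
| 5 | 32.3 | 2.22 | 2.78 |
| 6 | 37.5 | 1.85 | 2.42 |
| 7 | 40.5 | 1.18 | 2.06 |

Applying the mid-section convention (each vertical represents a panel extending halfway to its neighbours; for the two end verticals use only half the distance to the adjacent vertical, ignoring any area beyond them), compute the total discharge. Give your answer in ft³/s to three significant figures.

w_1 = (15.3 − 0.0)/2 = 7.65 ft; q_1 = 1.90 × 0.96 × 7.65 = 13.95 ft³/s
w_2 = (17.8 − 0.0)/2 = 8.9 ft; q_2 = 3.14 × 3.04 × 8.9 = 84.96 ft³/s
w_3 = (22.9 − 15.3)/2 = 3.8 ft; q_3 = 3.32 × 3.02 × 3.8 = 38.10 ft³/s
w_4 = (32.3 − 17.8)/2 = 7.25 ft; q_4 = 2.93 × 3.47 × 7.25 = 73.71 ft³/s
w_5 = (37.5 − 22.9)/2 = 7.3 ft; q_5 = 2.78 × 2.22 × 7.3 = 45.05 ft³/s
w_6 = (40.5 − 32.3)/2 = 4.1 ft; q_6 = 2.42 × 1.85 × 4.1 = 18.36 ft³/s
w_7 = (40.5 − 37.5)/2 = 1.5 ft; q_7 = 2.06 × 1.18 × 1.5 = 3.646 ft³/s
Q = Σ qᵢ = 277.8 ft³/s

278 ft³/s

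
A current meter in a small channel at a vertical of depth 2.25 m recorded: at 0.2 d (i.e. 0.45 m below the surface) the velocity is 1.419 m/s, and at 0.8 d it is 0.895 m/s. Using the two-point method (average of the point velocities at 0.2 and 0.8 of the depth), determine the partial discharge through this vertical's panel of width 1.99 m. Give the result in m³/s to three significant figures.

v̄ = (1.419 + 0.895) / 2 = 1.157 m/s
q = v̄ × d × w = 1.157 × 2.25 × 1.99 = 5.180 m³/s

5.18 m³/s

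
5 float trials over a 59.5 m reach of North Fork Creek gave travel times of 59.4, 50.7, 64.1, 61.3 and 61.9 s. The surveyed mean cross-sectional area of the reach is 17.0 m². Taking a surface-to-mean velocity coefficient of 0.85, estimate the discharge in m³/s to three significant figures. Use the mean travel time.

14.5 m³/s

t̄ = (59.4 + 50.7 + 64.1 + 61.3 + 61.9) / 5 = 59.48 s
v_surface = L / t̄ = 59.5 / 59.48 = 1.000 m/s
v_mean = 0.85 × 1.000 = 0.8503 m/s
Q = A × v_mean = 17.0 × 0.8503 = 14.45 m³/s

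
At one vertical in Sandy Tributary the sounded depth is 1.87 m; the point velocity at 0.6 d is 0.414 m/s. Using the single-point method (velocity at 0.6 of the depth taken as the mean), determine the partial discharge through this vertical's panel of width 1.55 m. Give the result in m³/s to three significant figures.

v̄ = v₀.₆ = 0.414 m/s
q = v̄ × d × w = 0.4140 × 1.87 × 1.55 = 1.200 m³/s

1.20 m³/s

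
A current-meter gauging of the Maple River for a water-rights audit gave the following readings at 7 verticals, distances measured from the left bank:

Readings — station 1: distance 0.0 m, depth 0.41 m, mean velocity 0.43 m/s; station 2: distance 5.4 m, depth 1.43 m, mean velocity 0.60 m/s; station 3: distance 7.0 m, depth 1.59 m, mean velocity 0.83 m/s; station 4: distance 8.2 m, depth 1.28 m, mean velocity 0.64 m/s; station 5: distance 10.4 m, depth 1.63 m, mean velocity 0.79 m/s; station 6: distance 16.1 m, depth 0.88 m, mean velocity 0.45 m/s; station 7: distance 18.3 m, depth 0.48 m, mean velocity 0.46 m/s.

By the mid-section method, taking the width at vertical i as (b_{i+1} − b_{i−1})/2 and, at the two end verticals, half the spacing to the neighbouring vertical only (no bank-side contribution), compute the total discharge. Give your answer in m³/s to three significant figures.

13.6 m³/s

w_1 = (5.4 − 0.0)/2 = 2.7 m; q_1 = 0.43 × 0.41 × 2.7 = 0.4760 m³/s
w_2 = (7.0 − 0.0)/2 = 3.5 m; q_2 = 0.60 × 1.43 × 3.5 = 3.003 m³/s
w_3 = (8.2 − 5.4)/2 = 1.4 m; q_3 = 0.83 × 1.59 × 1.4 = 1.848 m³/s
w_4 = (10.4 − 7.0)/2 = 1.7 m; q_4 = 0.64 × 1.28 × 1.7 = 1.393 m³/s
w_5 = (16.1 − 8.2)/2 = 3.95 m; q_5 = 0.79 × 1.63 × 3.95 = 5.086 m³/s
w_6 = (18.3 − 10.4)/2 = 3.95 m; q_6 = 0.45 × 0.88 × 3.95 = 1.564 m³/s
w_7 = (18.3 − 16.1)/2 = 1.1 m; q_7 = 0.46 × 0.48 × 1.1 = 0.2429 m³/s
Q = Σ qᵢ = 13.61 m³/s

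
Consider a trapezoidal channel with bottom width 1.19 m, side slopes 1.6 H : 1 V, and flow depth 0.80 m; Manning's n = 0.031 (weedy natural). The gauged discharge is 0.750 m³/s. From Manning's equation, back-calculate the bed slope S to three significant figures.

A = (b + z·y)·y = (1.19 + 1.6×0.80)×0.80 = 1.976 m²
P = b + 2y√(1+z²) = 1.19 + 2×0.80×√(1+1.6²) = 4.209 m
R = A/P = 1.976/4.209 = 0.4695 m
S = (Q·n / (1·A·R^(2/3)))² = (0.750×0.031 / (1×1.976×0.6041))² = 0.0003794

0.000379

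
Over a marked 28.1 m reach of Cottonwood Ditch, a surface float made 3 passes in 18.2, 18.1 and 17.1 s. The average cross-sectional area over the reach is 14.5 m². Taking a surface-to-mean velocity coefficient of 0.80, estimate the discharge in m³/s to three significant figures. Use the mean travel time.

t̄ = (18.2 + 18.1 + 17.1) / 3 = 17.8 s
v_surface = L / t̄ = 28.1 / 17.8 = 1.579 m/s
v_mean = 0.80 × 1.579 = 1.263 m/s
Q = A × v_mean = 14.5 × 1.263 = 18.31 m³/s

18.3 m³/s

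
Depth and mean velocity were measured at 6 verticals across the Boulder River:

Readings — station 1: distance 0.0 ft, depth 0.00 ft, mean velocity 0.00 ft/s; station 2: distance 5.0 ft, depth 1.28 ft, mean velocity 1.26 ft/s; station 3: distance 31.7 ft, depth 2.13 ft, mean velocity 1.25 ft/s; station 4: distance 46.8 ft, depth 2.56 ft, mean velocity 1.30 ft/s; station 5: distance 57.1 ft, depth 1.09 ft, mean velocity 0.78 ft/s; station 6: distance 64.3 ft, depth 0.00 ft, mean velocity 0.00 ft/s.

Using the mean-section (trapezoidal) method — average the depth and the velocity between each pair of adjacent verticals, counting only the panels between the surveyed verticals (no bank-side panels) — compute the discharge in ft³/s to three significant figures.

Panel 1-2: Δb = 5 ft, d̄ = (0.00+1.28)/2 = 0.64, v̄ = (0.00+1.26)/2 = 0.63 → q = 5×0.64×0.63 = 2.016 ft³/s
Panel 2-3: Δb = 26.7 ft, d̄ = (1.28+2.13)/2 = 1.705, v̄ = (1.26+1.25)/2 = 1.255 → q = 26.7×1.705×1.255 = 57.13 ft³/s
Panel 3-4: Δb = 15.1 ft, d̄ = (2.13+2.56)/2 = 2.345, v̄ = (1.25+1.30)/2 = 1.275 → q = 15.1×2.345×1.275 = 45.15 ft³/s
Panel 4-5: Δb = 10.3 ft, d̄ = (2.56+1.09)/2 = 1.825, v̄ = (1.30+0.78)/2 = 1.04 → q = 10.3×1.825×1.04 = 19.55 ft³/s
Panel 5-6: Δb = 7.2 ft, d̄ = (1.09+0.00)/2 = 0.545, v̄ = (0.78+0.00)/2 = 0.39 → q = 7.2×0.545×0.39 = 1.530 ft³/s
Q = Σ q = 125.4 ft³/s

125 ft³/s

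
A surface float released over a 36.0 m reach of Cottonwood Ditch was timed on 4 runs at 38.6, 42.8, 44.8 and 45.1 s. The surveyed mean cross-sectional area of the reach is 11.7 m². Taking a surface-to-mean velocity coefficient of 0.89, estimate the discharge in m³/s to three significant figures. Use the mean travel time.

8.75 m³/s

t̄ = (38.6 + 42.8 + 44.8 + 45.1) / 4 = 42.825 s
v_surface = L / t̄ = 36.0 / 42.825 = 0.8406 m/s
v_mean = 0.89 × 0.8406 = 0.7482 m/s
Q = A × v_mean = 11.7 × 0.7482 = 8.753 m³/s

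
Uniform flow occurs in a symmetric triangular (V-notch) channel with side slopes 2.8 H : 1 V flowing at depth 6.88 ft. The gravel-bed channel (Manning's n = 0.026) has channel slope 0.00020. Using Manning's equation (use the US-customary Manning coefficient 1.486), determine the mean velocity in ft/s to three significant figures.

1.77 ft/s

A = z·y² = 2.8×6.88² = 132.5 ft²
P = 2y√(1+z²) = 2×6.88×√(1+2.8²) = 40.91 ft
R = A/P = 132.5/40.91 = 3.240 ft
Q = (1.486/n)·A·R^(2/3)·S^(1/2) = (1.486/0.026) × 132.5 × 3.240^(2/3) × 0.00020^(1/2) = 234.5 ft³/s
V = Q/A = 234.5/132.5 = 1.770 ft/s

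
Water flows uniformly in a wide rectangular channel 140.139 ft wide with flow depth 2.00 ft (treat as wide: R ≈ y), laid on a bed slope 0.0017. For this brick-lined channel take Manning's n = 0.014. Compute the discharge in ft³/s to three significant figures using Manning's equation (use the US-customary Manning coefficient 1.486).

A = b·y = 140.139 × 2.00 = 280.3 ft²
Wide channel: R ≈ y = 2.00 ft
Q = (1.486/n)·A·R^(2/3)·S^(1/2) = (1.486/0.014) × 280.3 × 2.000^(2/3) × 0.0017^(1/2) = 1947 ft³/s

1950 ft³/s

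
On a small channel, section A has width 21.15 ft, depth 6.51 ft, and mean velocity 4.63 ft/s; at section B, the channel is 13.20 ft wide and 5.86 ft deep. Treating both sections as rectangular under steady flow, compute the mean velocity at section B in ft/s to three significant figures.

8.24 ft/s

Q = A₁V₁ = (21.15×6.51) × 4.63 = 637.5 ft³/s
A₂ = 13.20 × 5.86 = 77.35 ft²
V₂ = Q/A₂ = 637.5/77.35 = 8.241 ft/s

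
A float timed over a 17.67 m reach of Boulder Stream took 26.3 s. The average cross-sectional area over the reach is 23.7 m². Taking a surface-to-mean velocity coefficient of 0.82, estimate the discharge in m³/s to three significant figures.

v_surface = L / t̄ = 17.67 / 26.3 = 0.6719 m/s
v_mean = 0.82 × 0.6719 = 0.5509 m/s
Q = A × v_mean = 23.7 × 0.5509 = 13.06 m³/s

13.1 m³/s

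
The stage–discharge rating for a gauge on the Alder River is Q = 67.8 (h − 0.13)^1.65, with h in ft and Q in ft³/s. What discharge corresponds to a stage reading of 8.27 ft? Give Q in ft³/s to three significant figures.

Q = 67.8 × (8.27 − 0.13)^1.65 = 67.8 × 8.14^1.65 = 2157 ft³/s

2160 ft³/s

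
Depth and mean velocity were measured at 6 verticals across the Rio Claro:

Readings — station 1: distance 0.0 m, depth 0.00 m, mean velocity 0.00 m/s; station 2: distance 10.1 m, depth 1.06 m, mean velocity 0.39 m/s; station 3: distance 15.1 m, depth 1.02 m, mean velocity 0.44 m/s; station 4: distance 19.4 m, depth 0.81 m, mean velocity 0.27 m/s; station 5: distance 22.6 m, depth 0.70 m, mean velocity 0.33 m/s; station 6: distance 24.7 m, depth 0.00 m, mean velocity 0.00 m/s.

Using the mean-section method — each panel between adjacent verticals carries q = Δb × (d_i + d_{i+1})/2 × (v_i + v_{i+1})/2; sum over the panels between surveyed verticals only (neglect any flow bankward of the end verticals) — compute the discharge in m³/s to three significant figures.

Panel 1-2: Δb = 10.1 m, d̄ = (0.00+1.06)/2 = 0.53, v̄ = (0.00+0.39)/2 = 0.195 → q = 10.1×0.53×0.195 = 1.044 m³/s
Panel 2-3: Δb = 5 m, d̄ = (1.06+1.02)/2 = 1.04, v̄ = (0.39+0.44)/2 = 0.415 → q = 5×1.04×0.415 = 2.158 m³/s
Panel 3-4: Δb = 4.3 m, d̄ = (1.02+0.81)/2 = 0.915, v̄ = (0.44+0.27)/2 = 0.355 → q = 4.3×0.915×0.355 = 1.397 m³/s
Panel 4-5: Δb = 3.2 m, d̄ = (0.81+0.70)/2 = 0.755, v̄ = (0.27+0.33)/2 = 0.3 → q = 3.2×0.755×0.3 = 0.7248 m³/s
Panel 5-6: Δb = 2.1 m, d̄ = (0.70+0.00)/2 = 0.35, v̄ = (0.33+0.00)/2 = 0.165 → q = 2.1×0.35×0.165 = 0.1213 m³/s
Q = Σ q = 5.445 m³/s

5.44 m³/s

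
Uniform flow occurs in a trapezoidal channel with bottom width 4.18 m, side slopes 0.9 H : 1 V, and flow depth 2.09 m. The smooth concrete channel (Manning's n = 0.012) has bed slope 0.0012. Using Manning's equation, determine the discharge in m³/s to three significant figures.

43.4 m³/s

A = (b + z·y)·y = (4.18 + 0.9×2.09)×2.09 = 12.67 m²
P = b + 2y√(1+z²) = 4.18 + 2×2.09×√(1+0.9²) = 9.804 m
R = A/P = 12.67/9.804 = 1.292 m
Q = (1/n)·A·R^(2/3)·S^(1/2) = (1/0.012) × 12.67 × 1.292^(2/3) × 0.0012^(1/2) = 43.38 m³/s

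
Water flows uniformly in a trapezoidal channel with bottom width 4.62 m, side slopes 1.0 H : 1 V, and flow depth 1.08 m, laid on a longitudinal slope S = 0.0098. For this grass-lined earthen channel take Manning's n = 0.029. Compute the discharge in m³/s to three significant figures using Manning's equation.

A = (b + z·y)·y = (4.62 + 1.0×1.08)×1.08 = 6.156 m²
P = b + 2y√(1+z²) = 4.62 + 2×1.08×√(1+1.0²) = 7.675 m
R = A/P = 6.156/7.675 = 0.8021 m
Q = (1/n)·A·R^(2/3)·S^(1/2) = (1/0.029) × 6.156 × 0.8021^(2/3) × 0.0098^(1/2) = 18.14 m³/s

18.1 m³/s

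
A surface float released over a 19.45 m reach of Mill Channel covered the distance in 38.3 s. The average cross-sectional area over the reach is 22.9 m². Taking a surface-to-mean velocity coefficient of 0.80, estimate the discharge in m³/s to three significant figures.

9.30 m³/s

v_surface = L / t̄ = 19.45 / 38.3 = 0.5078 m/s
v_mean = 0.80 × 0.5078 = 0.4063 m/s
Q = A × v_mean = 22.9 × 0.4063 = 9.303 m³/s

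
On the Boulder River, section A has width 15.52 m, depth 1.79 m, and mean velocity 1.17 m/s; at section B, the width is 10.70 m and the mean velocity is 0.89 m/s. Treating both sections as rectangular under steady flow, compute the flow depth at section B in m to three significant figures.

3.41 m

Q = A₁V₁ = (15.52×1.79) × 1.17 = 32.50 m³/s
d₂ = Q/(b₂ V₂) = 32.50/(10.70×0.89) = 3.413 m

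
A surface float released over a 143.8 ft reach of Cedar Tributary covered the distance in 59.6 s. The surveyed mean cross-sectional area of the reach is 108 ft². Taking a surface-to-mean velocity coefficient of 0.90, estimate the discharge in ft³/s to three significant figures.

v_surface = L / t̄ = 143.8 / 59.6 = 2.413 ft/s
v_mean = 0.90 × 2.413 = 2.171 ft/s
Q = A × v_mean = 108 × 2.171 = 234.5 ft³/s

235 ft³/s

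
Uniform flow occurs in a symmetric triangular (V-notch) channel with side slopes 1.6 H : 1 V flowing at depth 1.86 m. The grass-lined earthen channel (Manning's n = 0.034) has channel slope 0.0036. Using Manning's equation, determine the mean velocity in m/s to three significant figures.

A = z·y² = 1.6×1.86² = 5.535 m²
P = 2y√(1+z²) = 2×1.86×√(1+1.6²) = 7.019 m
R = A/P = 5.535/7.019 = 0.7886 m
Q = (1/n)·A·R^(2/3)·S^(1/2) = (1/0.034) × 5.535 × 0.7886^(2/3) × 0.0036^(1/2) = 8.338 m³/s
V = Q/A = 8.338/5.535 = 1.506 m/s

1.51 m/s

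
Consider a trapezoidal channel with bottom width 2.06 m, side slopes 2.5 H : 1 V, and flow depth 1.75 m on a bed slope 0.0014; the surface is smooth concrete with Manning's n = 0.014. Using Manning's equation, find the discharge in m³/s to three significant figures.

29.7 m³/s

A = (b + z·y)·y = (2.06 + 2.5×1.75)×1.75 = 11.26 m²
P = b + 2y√(1+z²) = 2.06 + 2×1.75×√(1+2.5²) = 11.48 m
R = A/P = 11.26/11.48 = 0.9806 m
Q = (1/n)·A·R^(2/3)·S^(1/2) = (1/0.014) × 11.26 × 0.9806^(2/3) × 0.0014^(1/2) = 29.71 m³/s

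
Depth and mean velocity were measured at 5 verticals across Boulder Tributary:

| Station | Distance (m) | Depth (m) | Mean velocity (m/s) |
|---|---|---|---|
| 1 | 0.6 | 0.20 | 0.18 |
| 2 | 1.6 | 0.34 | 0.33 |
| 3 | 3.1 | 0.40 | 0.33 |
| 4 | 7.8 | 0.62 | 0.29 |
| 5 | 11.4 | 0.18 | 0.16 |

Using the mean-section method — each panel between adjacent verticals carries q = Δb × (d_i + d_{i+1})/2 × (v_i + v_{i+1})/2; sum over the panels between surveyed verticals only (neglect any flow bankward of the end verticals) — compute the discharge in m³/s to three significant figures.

1.32 m³/s

Panel 1-2: Δb = 1 m, d̄ = (0.20+0.34)/2 = 0.27, v̄ = (0.18+0.33)/2 = 0.255 → q = 1×0.27×0.255 = 0.06885 m³/s
Panel 2-3: Δb = 1.5 m, d̄ = (0.34+0.40)/2 = 0.37, v̄ = (0.33+0.33)/2 = 0.33 → q = 1.5×0.37×0.33 = 0.1832 m³/s
Panel 3-4: Δb = 4.7 m, d̄ = (0.40+0.62)/2 = 0.51, v̄ = (0.33+0.29)/2 = 0.31 → q = 4.7×0.51×0.31 = 0.7431 m³/s
Panel 4-5: Δb = 3.6 m, d̄ = (0.62+0.18)/2 = 0.4, v̄ = (0.29+0.16)/2 = 0.225 → q = 3.6×0.4×0.225 = 0.3240 m³/s
Q = Σ q = 1.319 m³/s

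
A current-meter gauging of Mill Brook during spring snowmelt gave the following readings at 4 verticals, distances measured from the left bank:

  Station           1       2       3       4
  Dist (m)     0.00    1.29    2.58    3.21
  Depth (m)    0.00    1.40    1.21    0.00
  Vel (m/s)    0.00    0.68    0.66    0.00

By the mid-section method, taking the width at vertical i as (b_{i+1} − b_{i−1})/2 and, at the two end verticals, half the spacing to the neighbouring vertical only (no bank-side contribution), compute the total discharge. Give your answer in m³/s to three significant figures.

w_2 = (2.58 − 0.00)/2 = 1.29 m; q_2 = 0.68 × 1.40 × 1.29 = 1.228 m³/s
w_3 = (3.21 − 1.29)/2 = 0.96 m; q_3 = 0.66 × 1.21 × 0.96 = 0.7667 m³/s
Stations 1, 4 contribute zero (depth or velocity is 0).
Q = Σ qᵢ = 1.995 m³/s

1.99 m³/s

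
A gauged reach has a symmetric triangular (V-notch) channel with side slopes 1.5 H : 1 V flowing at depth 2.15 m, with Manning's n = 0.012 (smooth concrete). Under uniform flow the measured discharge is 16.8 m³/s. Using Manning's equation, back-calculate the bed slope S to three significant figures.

A = z·y² = 1.5×2.15² = 6.934 m²
P = 2y√(1+z²) = 2×2.15×√(1+1.5²) = 7.752 m
R = A/P = 6.934/7.752 = 0.8945 m
S = (Q·n / (1·A·R^(2/3)))² = (16.8×0.012 / (1×6.934×0.9283))² = 0.0009809

0.000981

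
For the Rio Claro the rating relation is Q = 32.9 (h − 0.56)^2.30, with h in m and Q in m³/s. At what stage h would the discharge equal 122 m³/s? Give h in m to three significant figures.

2.33 m

h − h₀ = (Q/C)^(1/b) = (122/32.9)^(1/2.30) = 1.768 m
h = 0.56 + 1.768 = 2.328 m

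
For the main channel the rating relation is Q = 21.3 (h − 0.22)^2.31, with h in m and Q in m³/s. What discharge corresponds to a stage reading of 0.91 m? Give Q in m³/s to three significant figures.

Q = 21.3 × (0.91 − 0.22)^2.31 = 21.3 × 0.69^2.31 = 9.039 m³/s

9.04 m³/s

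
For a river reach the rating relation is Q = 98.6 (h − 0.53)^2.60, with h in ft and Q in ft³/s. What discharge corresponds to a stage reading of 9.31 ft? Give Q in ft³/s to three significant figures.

28000 ft³/s

Q = 98.6 × (9.31 − 0.53)^2.60 = 98.6 × 8.78^2.60 = 27990 ft³/s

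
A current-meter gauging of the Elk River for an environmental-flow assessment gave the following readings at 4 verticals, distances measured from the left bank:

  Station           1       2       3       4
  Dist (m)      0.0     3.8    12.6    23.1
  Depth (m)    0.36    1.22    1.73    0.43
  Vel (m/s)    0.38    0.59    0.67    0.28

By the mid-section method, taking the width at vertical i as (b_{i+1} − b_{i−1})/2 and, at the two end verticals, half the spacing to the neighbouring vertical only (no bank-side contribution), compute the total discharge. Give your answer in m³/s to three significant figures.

w_1 = (3.8 − 0.0)/2 = 1.9 m; q_1 = 0.38 × 0.36 × 1.9 = 0.2599 m³/s
w_2 = (12.6 − 0.0)/2 = 6.3 m; q_2 = 0.59 × 1.22 × 6.3 = 4.535 m³/s
w_3 = (23.1 − 3.8)/2 = 9.65 m; q_3 = 0.67 × 1.73 × 9.65 = 11.19 m³/s
w_4 = (23.1 − 12.6)/2 = 5.25 m; q_4 = 0.28 × 0.43 × 5.25 = 0.6321 m³/s
Q = Σ qᵢ = 16.61 m³/s

16.6 m³/s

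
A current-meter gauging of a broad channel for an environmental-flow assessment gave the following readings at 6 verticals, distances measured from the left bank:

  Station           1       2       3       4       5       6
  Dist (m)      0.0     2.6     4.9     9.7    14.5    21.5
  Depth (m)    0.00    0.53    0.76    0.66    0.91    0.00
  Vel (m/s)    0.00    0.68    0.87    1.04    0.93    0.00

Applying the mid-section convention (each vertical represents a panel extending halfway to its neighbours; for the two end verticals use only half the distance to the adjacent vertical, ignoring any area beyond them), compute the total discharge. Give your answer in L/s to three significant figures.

11500 L/s

w_2 = (4.9 − 0.0)/2 = 2.45 m; q_2 = 0.68 × 0.53 × 2.45 = 0.8830 m³/s
w_3 = (9.7 − 2.6)/2 = 3.55 m; q_3 = 0.87 × 0.76 × 3.55 = 2.347 m³/s
w_4 = (14.5 − 4.9)/2 = 4.8 m; q_4 = 1.04 × 0.66 × 4.8 = 3.295 m³/s
w_5 = (21.5 − 9.7)/2 = 5.9 m; q_5 = 0.93 × 0.91 × 5.9 = 4.993 m³/s
Stations 1, 6 contribute zero (depth or velocity is 0).
Q = Σ qᵢ = 11.52 m³/s
= 11.52 × 1000 = 11520 L/s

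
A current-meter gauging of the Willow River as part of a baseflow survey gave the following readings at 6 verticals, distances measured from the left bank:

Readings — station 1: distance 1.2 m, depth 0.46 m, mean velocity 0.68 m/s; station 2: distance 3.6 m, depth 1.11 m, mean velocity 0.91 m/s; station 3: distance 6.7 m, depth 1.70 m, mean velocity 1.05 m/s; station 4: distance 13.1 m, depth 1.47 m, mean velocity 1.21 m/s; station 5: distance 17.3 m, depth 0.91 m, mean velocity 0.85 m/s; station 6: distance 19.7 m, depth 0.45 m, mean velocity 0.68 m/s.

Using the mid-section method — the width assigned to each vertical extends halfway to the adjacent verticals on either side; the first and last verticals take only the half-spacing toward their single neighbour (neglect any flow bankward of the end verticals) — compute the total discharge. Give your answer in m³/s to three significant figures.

24.0 m³/s

w_1 = (3.6 − 1.2)/2 = 1.2 m; q_1 = 0.68 × 0.46 × 1.2 = 0.3754 m³/s
w_2 = (6.7 − 1.2)/2 = 2.75 m; q_2 = 0.91 × 1.11 × 2.75 = 2.778 m³/s
w_3 = (13.1 − 3.6)/2 = 4.75 m; q_3 = 1.05 × 1.70 × 4.75 = 8.479 m³/s
w_4 = (17.3 − 6.7)/2 = 5.3 m; q_4 = 1.21 × 1.47 × 5.3 = 9.427 m³/s
w_5 = (19.7 − 13.1)/2 = 3.3 m; q_5 = 0.85 × 0.91 × 3.3 = 2.553 m³/s
w_6 = (19.7 − 17.3)/2 = 1.2 m; q_6 = 0.68 × 0.45 × 1.2 = 0.3672 m³/s
Q = Σ qᵢ = 23.98 m³/s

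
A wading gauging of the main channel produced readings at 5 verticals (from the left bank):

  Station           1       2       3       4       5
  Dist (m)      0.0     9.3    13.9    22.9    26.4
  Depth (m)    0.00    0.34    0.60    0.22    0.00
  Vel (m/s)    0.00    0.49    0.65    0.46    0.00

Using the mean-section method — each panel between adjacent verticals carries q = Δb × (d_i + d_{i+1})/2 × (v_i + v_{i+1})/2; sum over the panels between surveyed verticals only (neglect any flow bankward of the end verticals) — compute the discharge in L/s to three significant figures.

3760 L/s

Panel 1-2: Δb = 9.3 m, d̄ = (0.00+0.34)/2 = 0.17, v̄ = (0.00+0.49)/2 = 0.245 → q = 9.3×0.17×0.245 = 0.3873 m³/s
Panel 2-3: Δb = 4.6 m, d̄ = (0.34+0.60)/2 = 0.47, v̄ = (0.49+0.65)/2 = 0.57 → q = 4.6×0.47×0.57 = 1.232 m³/s
Panel 3-4: Δb = 9 m, d̄ = (0.60+0.22)/2 = 0.41, v̄ = (0.65+0.46)/2 = 0.555 → q = 9×0.41×0.555 = 2.048 m³/s
Panel 4-5: Δb = 3.5 m, d̄ = (0.22+0.00)/2 = 0.11, v̄ = (0.46+0.00)/2 = 0.23 → q = 3.5×0.11×0.23 = 0.08855 m³/s
Q = Σ q = 3.756 m³/s
= 3.756 × 1000 = 3756 L/s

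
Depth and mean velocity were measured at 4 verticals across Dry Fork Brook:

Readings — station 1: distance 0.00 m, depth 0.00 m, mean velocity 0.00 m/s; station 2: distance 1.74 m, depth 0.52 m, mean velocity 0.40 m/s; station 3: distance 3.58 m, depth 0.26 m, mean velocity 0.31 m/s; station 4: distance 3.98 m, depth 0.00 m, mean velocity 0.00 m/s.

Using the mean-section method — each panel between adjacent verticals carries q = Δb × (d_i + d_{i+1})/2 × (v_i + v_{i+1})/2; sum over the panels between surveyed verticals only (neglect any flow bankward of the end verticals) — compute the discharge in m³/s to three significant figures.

Panel 1-2: Δb = 1.74 m, d̄ = (0.00+0.52)/2 = 0.26, v̄ = (0.00+0.40)/2 = 0.2 → q = 1.74×0.26×0.2 = 0.09048 m³/s
Panel 2-3: Δb = 1.84 m, d̄ = (0.52+0.26)/2 = 0.39, v̄ = (0.40+0.31)/2 = 0.355 → q = 1.84×0.39×0.355 = 0.2547 m³/s
Panel 3-4: Δb = 0.4 m, d̄ = (0.26+0.00)/2 = 0.13, v̄ = (0.31+0.00)/2 = 0.155 → q = 0.4×0.13×0.155 = 0.008060 m³/s
Q = Σ q = 0.3533 m³/s

0.353 m³/s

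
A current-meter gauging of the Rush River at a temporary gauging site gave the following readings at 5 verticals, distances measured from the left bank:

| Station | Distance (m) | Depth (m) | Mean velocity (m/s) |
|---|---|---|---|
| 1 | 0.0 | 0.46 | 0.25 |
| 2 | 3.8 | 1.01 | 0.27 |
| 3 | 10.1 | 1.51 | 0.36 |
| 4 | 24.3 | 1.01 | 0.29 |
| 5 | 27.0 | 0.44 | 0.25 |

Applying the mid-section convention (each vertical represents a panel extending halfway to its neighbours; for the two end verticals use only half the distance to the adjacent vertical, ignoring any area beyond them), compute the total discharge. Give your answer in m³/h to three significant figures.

35200 m³/h

w_1 = (3.8 − 0.0)/2 = 1.9 m; q_1 = 0.25 × 0.46 × 1.9 = 0.2185 m³/s
w_2 = (10.1 − 0.0)/2 = 5.05 m; q_2 = 0.27 × 1.01 × 5.05 = 1.377 m³/s
w_3 = (24.3 − 3.8)/2 = 10.25 m; q_3 = 0.36 × 1.51 × 10.25 = 5.572 m³/s
w_4 = (27.0 − 10.1)/2 = 8.45 m; q_4 = 0.29 × 1.01 × 8.45 = 2.475 m³/s
w_5 = (27.0 − 24.3)/2 = 1.35 m; q_5 = 0.25 × 0.44 × 1.35 = 0.1485 m³/s
Q = Σ qᵢ = 9.791 m³/s
= 9.791 × 3600 = 35250 m³/h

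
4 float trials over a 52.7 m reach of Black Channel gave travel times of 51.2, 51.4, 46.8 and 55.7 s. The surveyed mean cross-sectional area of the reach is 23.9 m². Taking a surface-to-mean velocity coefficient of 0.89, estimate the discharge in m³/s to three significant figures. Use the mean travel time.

21.9 m³/s

t̄ = (51.2 + 51.4 + 46.8 + 55.7) / 4 = 51.275 s
v_surface = L / t̄ = 52.7 / 51.275 = 1.028 m/s
v_mean = 0.89 × 1.028 = 0.9147 m/s
Q = A × v_mean = 23.9 × 0.9147 = 21.86 m³/s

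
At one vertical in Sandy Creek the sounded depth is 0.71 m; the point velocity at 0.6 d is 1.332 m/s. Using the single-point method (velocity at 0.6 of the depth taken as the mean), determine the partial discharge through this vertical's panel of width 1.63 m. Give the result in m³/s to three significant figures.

v̄ = v₀.₆ = 1.332 m/s
q = v̄ × d × w = 1.332 × 0.71 × 1.63 = 1.542 m³/s

1.54 m³/s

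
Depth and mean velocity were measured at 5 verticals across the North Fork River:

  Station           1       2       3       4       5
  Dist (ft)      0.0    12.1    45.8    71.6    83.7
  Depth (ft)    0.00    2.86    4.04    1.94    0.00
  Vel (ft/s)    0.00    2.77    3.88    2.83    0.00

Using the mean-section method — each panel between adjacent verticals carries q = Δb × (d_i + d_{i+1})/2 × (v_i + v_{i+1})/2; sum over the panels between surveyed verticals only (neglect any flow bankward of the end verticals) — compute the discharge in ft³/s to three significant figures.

Panel 1-2: Δb = 12.1 ft, d̄ = (0.00+2.86)/2 = 1.43, v̄ = (0.00+2.77)/2 = 1.385 → q = 12.1×1.43×1.385 = 23.96 ft³/s
Panel 2-3: Δb = 33.7 ft, d̄ = (2.86+4.04)/2 = 3.45, v̄ = (2.77+3.88)/2 = 3.325 → q = 33.7×3.45×3.325 = 386.6 ft³/s
Panel 3-4: Δb = 25.8 ft, d̄ = (4.04+1.94)/2 = 2.99, v̄ = (3.88+2.83)/2 = 3.355 → q = 25.8×2.99×3.355 = 258.8 ft³/s
Panel 4-5: Δb = 12.1 ft, d̄ = (1.94+0.00)/2 = 0.97, v̄ = (2.83+0.00)/2 = 1.415 → q = 12.1×0.97×1.415 = 16.61 ft³/s
Q = Σ q = 686.0 ft³/s

686 ft³/s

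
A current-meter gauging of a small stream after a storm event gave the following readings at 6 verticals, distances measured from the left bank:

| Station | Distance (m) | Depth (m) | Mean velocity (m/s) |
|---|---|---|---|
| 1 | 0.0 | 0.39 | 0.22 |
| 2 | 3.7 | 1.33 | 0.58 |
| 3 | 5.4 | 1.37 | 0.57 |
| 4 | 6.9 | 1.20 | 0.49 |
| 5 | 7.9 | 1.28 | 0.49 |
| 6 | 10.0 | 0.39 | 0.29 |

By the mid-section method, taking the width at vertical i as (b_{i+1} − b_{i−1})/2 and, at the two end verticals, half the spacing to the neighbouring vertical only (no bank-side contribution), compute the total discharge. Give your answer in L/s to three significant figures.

w_1 = (3.7 − 0.0)/2 = 1.85 m; q_1 = 0.22 × 0.39 × 1.85 = 0.1587 m³/s
w_2 = (5.4 − 0.0)/2 = 2.7 m; q_2 = 0.58 × 1.33 × 2.7 = 2.083 m³/s
w_3 = (6.9 − 3.7)/2 = 1.6 m; q_3 = 0.57 × 1.37 × 1.6 = 1.249 m³/s
w_4 = (7.9 − 5.4)/2 = 1.25 m; q_4 = 0.49 × 1.20 × 1.25 = 0.7350 m³/s
w_5 = (10.0 − 6.9)/2 = 1.55 m; q_5 = 0.49 × 1.28 × 1.55 = 0.9722 m³/s
w_6 = (10.0 − 7.9)/2 = 1.05 m; q_6 = 0.29 × 0.39 × 1.05 = 0.1188 m³/s
Q = Σ qᵢ = 5.317 m³/s
= 5.317 × 1000 = 5317 L/s

5320 L/s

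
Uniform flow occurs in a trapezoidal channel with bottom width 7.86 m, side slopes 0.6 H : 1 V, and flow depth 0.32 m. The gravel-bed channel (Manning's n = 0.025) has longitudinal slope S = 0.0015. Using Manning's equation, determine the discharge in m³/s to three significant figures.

A = (b + z·y)·y = (7.86 + 0.6×0.32)×0.32 = 2.577 m²
P = b + 2y√(1+z²) = 7.86 + 2×0.32×√(1+0.6²) = 8.606 m
R = A/P = 2.577/8.606 = 0.2994 m
Q = (1/n)·A·R^(2/3)·S^(1/2) = (1/0.025) × 2.577 × 0.2994^(2/3) × 0.0015^(1/2) = 1.786 m³/s

1.79 m³/s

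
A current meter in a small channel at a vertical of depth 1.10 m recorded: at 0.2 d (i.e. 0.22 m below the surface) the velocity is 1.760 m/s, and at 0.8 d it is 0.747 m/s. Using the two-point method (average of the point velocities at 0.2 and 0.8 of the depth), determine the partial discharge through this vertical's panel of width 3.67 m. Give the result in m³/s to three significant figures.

5.06 m³/s

v̄ = (1.760 + 0.747) / 2 = 1.254 m/s
q = v̄ × d × w = 1.254 × 1.10 × 3.67 = 5.060 m³/s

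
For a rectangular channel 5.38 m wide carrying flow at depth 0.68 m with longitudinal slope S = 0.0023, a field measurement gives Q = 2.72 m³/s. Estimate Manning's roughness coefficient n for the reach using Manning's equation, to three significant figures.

0.0429

A = b·y = 5.38 × 0.68 = 3.658 m²
P = b + 2y = 5.38 + 2×0.68 = 6.740 m
R = A/P = 3.658/6.740 = 0.5428 m
n = (1/Q)·A·R^(2/3)·S^(1/2) = (1/2.72) × 3.658 × 0.6654 × 0.04796 = 0.04292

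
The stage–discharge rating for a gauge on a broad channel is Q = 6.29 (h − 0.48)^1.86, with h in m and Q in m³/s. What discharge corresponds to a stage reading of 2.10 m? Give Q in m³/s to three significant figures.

Q = 6.29 × (2.10 − 0.48)^1.86 = 6.29 × 1.62^1.86 = 15.43 m³/s

15.4 m³/s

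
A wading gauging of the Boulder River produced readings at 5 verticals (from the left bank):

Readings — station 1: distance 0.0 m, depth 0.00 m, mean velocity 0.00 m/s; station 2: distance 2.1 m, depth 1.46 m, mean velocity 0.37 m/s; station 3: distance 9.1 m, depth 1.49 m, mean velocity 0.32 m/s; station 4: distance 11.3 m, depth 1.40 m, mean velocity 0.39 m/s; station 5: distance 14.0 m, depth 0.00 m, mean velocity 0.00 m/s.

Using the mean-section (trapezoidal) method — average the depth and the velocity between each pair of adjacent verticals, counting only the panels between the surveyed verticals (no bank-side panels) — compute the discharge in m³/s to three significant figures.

Panel 1-2: Δb = 2.1 m, d̄ = (0.00+1.46)/2 = 0.73, v̄ = (0.00+0.37)/2 = 0.185 → q = 2.1×0.73×0.185 = 0.2836 m³/s
Panel 2-3: Δb = 7 m, d̄ = (1.46+1.49)/2 = 1.475, v̄ = (0.37+0.32)/2 = 0.345 → q = 7×1.475×0.345 = 3.562 m³/s
Panel 3-4: Δb = 2.2 m, d̄ = (1.49+1.40)/2 = 1.445, v̄ = (0.32+0.39)/2 = 0.355 → q = 2.2×1.445×0.355 = 1.129 m³/s
Panel 4-5: Δb = 2.7 m, d̄ = (1.40+0.00)/2 = 0.7, v̄ = (0.39+0.00)/2 = 0.195 → q = 2.7×0.7×0.195 = 0.3686 m³/s
Q = Σ q = 5.343 m³/s

5.34 m³/s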